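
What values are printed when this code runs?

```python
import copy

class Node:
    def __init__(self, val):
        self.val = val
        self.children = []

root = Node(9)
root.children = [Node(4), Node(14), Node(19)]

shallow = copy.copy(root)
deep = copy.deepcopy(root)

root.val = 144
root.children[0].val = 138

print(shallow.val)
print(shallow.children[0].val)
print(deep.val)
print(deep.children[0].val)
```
9
138
9
4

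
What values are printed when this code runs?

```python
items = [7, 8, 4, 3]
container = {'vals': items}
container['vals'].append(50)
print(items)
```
[7, 8, 4, 3, 50]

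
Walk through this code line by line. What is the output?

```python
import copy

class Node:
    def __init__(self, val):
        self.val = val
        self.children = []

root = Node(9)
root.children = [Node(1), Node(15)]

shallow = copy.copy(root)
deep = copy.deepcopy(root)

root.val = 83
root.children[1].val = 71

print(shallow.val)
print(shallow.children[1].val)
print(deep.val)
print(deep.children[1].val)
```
9
71
9
15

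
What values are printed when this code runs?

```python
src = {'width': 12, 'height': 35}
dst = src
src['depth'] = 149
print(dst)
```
{'width': 12, 'height': 35, 'depth': 149}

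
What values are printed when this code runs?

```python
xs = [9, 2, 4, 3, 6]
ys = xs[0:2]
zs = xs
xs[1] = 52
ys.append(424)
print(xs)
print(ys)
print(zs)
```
[9, 52, 4, 3, 6]
[9, 2, 424]
[9, 52, 4, 3, 6]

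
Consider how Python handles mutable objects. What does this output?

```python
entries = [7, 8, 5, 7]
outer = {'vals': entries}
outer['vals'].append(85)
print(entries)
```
[7, 8, 5, 7, 85]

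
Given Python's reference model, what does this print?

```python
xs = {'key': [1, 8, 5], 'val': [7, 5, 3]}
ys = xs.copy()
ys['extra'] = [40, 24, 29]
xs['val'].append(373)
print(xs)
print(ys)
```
{'key': [1, 8, 5], 'val': [7, 5, 3, 373]}
{'key': [1, 8, 5], 'val': [7, 5, 3, 373], 'extra': [40, 24, 29]}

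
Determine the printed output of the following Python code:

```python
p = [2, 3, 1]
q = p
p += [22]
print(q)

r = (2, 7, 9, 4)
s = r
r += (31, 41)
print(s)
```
[2, 3, 1, 22]
(2, 7, 9, 4)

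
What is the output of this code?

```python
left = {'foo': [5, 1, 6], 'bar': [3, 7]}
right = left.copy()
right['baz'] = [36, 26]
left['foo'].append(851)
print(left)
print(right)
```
{'foo': [5, 1, 6, 851], 'bar': [3, 7]}
{'foo': [5, 1, 6, 851], 'bar': [3, 7], 'baz': [36, 26]}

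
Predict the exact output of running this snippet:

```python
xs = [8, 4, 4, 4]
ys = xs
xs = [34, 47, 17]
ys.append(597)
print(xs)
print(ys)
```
[34, 47, 17]
[8, 4, 4, 4, 597]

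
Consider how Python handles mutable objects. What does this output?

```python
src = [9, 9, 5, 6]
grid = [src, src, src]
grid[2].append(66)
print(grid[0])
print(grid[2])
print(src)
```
[9, 9, 5, 6, 66]
[9, 9, 5, 6, 66]
[9, 9, 5, 6, 66]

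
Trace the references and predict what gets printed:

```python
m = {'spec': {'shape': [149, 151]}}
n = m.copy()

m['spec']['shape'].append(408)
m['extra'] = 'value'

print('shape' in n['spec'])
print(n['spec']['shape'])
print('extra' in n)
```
True
[149, 151, 408]
False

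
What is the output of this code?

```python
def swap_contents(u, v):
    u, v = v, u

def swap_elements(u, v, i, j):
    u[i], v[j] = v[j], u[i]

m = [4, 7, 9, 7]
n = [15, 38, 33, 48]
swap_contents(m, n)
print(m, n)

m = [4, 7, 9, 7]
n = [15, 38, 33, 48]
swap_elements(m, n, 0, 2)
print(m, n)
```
[4, 7, 9, 7] [15, 38, 33, 48]
[33, 7, 9, 7] [15, 38, 4, 48]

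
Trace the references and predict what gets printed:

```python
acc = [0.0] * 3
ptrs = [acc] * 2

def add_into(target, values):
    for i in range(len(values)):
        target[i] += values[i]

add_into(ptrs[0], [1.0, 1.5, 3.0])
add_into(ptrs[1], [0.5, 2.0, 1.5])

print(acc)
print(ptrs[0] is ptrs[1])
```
[1.5, 3.5, 4.5]
True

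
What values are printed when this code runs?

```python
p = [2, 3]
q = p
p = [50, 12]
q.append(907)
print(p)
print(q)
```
[50, 12]
[2, 3, 907]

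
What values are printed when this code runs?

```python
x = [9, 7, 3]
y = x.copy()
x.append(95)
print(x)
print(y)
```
[9, 7, 3, 95]
[9, 7, 3]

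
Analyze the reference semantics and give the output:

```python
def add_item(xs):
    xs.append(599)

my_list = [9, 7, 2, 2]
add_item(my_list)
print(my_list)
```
[9, 7, 2, 2, 599]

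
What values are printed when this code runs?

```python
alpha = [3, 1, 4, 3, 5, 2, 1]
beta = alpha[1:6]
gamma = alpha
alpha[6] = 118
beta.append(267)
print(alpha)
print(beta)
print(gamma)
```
[3, 1, 4, 3, 5, 2, 118]
[1, 4, 3, 5, 2, 267]
[3, 1, 4, 3, 5, 2, 118]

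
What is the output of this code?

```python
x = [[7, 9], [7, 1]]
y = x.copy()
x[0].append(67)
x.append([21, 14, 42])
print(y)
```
[[7, 9, 67], [7, 1]]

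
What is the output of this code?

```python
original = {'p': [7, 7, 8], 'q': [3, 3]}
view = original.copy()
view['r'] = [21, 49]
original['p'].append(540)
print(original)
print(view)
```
{'p': [7, 7, 8, 540], 'q': [3, 3]}
{'p': [7, 7, 8, 540], 'q': [3, 3], 'r': [21, 49]}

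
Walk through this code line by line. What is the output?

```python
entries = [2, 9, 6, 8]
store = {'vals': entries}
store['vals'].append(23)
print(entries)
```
[2, 9, 6, 8, 23]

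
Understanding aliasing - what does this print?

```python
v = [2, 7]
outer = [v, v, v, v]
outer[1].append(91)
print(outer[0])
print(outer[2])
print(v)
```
[2, 7, 91]
[2, 7, 91]
[2, 7, 91]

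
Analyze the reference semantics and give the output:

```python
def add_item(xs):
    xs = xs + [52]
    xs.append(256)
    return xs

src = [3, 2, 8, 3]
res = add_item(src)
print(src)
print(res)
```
[3, 2, 8, 3]
[3, 2, 8, 3, 52, 256]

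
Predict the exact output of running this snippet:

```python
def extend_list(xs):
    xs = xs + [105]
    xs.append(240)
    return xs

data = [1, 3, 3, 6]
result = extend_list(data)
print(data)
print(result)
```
[1, 3, 3, 6]
[1, 3, 3, 6, 105, 240]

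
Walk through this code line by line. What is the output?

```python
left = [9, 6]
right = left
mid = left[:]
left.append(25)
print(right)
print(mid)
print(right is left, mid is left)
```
[9, 6, 25]
[9, 6]
True False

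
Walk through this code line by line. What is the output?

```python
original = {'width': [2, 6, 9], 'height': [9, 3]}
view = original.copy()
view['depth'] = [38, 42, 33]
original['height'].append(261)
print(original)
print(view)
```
{'width': [2, 6, 9], 'height': [9, 3, 261]}
{'width': [2, 6, 9], 'height': [9, 3, 261], 'depth': [38, 42, 33]}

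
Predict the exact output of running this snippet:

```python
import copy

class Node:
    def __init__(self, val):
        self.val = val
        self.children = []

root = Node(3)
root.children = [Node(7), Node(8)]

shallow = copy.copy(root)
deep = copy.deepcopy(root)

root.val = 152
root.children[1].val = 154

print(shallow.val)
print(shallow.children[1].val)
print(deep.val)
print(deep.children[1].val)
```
3
154
3
8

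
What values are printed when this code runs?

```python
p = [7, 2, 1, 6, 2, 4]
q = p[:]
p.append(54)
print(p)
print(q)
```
[7, 2, 1, 6, 2, 4, 54]
[7, 2, 1, 6, 2, 4]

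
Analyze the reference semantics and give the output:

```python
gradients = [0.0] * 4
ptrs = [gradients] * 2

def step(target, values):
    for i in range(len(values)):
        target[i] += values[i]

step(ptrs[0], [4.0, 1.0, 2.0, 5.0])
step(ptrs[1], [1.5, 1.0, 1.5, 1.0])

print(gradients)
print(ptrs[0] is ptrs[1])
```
[5.5, 2.0, 3.5, 6.0]
True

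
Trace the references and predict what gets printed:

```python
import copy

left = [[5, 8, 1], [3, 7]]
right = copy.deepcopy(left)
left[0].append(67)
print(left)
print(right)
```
[[5, 8, 1, 67], [3, 7]]
[[5, 8, 1], [3, 7]]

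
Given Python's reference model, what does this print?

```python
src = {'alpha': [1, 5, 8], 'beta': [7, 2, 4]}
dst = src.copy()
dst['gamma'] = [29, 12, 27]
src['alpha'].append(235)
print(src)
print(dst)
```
{'alpha': [1, 5, 8, 235], 'beta': [7, 2, 4]}
{'alpha': [1, 5, 8, 235], 'beta': [7, 2, 4], 'gamma': [29, 12, 27]}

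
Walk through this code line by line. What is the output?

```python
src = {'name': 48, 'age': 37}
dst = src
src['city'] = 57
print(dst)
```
{'name': 48, 'age': 37, 'city': 57}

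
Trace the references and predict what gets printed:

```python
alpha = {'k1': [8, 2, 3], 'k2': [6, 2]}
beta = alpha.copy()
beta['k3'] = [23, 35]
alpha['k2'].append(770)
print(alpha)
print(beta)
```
{'k1': [8, 2, 3], 'k2': [6, 2, 770]}
{'k1': [8, 2, 3], 'k2': [6, 2, 770], 'k3': [23, 35]}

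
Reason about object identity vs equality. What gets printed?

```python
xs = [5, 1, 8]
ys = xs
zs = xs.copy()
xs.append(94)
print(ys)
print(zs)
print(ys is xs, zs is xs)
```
[5, 1, 8, 94]
[5, 1, 8]
True False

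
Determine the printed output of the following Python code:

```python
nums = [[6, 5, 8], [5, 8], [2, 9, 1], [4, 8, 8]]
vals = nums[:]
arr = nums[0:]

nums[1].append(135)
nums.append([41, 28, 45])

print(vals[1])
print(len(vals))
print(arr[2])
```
[5, 8, 135]
4
[2, 9, 1]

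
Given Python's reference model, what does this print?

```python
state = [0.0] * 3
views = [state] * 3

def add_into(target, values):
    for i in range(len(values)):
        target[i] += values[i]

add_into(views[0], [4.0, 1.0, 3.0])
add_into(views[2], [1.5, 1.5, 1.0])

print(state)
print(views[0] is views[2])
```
[5.5, 2.5, 4.0]
True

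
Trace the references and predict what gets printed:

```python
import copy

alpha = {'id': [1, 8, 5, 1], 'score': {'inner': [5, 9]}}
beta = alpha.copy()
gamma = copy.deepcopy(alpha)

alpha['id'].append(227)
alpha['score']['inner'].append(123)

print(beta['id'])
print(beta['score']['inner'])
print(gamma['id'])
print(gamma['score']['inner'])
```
[1, 8, 5, 1, 227]
[5, 9, 123]
[1, 8, 5, 1]
[5, 9]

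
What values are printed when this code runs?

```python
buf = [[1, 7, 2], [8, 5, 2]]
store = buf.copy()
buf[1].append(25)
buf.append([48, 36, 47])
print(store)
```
[[1, 7, 2], [8, 5, 2, 25]]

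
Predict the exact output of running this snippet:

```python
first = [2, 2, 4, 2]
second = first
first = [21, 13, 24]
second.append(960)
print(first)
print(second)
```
[21, 13, 24]
[2, 2, 4, 2, 960]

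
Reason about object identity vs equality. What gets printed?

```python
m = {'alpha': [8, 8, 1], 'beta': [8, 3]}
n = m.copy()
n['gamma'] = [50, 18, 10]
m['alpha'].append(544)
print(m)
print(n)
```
{'alpha': [8, 8, 1, 544], 'beta': [8, 3]}
{'alpha': [8, 8, 1, 544], 'beta': [8, 3], 'gamma': [50, 18, 10]}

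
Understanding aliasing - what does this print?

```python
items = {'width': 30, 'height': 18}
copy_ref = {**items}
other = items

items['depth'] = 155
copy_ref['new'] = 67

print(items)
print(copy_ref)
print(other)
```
{'width': 30, 'height': 18, 'depth': 155}
{'width': 30, 'height': 18, 'new': 67}
{'width': 30, 'height': 18, 'depth': 155}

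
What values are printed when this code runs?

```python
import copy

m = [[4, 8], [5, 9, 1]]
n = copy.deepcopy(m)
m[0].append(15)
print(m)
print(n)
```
[[4, 8, 15], [5, 9, 1]]
[[4, 8], [5, 9, 1]]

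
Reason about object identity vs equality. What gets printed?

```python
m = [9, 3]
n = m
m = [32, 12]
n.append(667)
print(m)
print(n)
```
[32, 12]
[9, 3, 667]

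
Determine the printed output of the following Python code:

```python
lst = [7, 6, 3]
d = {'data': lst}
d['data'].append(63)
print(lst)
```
[7, 6, 3, 63]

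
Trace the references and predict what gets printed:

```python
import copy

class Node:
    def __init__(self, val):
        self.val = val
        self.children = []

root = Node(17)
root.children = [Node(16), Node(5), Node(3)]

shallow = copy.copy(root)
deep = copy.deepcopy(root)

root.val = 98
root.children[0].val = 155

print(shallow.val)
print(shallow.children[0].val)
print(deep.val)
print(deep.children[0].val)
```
17
155
17
16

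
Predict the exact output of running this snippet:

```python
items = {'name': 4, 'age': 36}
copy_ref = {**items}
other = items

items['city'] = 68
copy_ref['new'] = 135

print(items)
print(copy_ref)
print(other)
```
{'name': 4, 'age': 36, 'city': 68}
{'name': 4, 'age': 36, 'new': 135}
{'name': 4, 'age': 36, 'city': 68}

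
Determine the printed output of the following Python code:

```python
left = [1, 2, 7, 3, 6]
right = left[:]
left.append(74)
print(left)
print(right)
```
[1, 2, 7, 3, 6, 74]
[1, 2, 7, 3, 6]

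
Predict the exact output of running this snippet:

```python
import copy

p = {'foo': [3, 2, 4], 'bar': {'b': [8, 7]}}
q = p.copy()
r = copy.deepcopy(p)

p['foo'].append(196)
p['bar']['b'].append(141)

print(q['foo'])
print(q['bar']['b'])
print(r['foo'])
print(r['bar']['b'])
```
[3, 2, 4, 196]
[8, 7, 141]
[3, 2, 4]
[8, 7]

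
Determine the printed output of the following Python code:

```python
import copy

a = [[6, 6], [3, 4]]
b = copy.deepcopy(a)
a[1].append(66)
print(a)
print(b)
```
[[6, 6], [3, 4, 66]]
[[6, 6], [3, 4]]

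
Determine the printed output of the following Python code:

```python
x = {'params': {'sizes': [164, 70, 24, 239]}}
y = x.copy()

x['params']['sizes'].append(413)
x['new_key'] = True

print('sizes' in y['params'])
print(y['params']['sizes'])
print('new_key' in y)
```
True
[164, 70, 24, 239, 413]
False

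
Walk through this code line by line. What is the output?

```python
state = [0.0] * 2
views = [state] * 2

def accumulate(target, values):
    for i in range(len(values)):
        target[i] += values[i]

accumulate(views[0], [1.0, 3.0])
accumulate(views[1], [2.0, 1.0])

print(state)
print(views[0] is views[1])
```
[3.0, 4.0]
True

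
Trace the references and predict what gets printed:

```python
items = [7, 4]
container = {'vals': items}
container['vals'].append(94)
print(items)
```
[7, 4, 94]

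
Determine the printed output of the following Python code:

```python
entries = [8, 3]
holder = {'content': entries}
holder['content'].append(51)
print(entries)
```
[8, 3, 51]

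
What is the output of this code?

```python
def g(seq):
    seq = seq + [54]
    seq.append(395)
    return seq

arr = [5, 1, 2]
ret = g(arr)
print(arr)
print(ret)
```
[5, 1, 2]
[5, 1, 2, 54, 395]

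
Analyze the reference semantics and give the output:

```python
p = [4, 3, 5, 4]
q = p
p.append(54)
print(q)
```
[4, 3, 5, 4, 54]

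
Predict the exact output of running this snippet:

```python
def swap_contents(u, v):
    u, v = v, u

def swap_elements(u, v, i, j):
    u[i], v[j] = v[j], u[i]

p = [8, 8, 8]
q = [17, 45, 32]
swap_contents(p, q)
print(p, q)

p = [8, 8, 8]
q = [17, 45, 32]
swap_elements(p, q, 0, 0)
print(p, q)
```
[8, 8, 8] [17, 45, 32]
[17, 8, 8] [8, 45, 32]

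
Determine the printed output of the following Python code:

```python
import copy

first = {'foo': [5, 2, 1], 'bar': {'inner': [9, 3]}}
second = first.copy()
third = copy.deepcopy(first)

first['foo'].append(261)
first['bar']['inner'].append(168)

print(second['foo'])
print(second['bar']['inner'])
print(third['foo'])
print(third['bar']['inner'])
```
[5, 2, 1, 261]
[9, 3, 168]
[5, 2, 1]
[9, 3]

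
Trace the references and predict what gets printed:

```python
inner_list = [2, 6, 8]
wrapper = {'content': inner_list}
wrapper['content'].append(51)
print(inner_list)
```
[2, 6, 8, 51]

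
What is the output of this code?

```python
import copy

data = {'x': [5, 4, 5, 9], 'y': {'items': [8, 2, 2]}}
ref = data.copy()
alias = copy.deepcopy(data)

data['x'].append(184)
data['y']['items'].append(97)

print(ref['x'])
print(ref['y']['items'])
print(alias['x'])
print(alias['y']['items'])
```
[5, 4, 5, 9, 184]
[8, 2, 2, 97]
[5, 4, 5, 9]
[8, 2, 2]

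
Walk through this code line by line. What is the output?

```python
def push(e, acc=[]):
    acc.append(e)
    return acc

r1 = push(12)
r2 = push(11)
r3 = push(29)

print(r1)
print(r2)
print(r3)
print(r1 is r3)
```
[12, 11, 29]
[12, 11, 29]
[12, 11, 29]
True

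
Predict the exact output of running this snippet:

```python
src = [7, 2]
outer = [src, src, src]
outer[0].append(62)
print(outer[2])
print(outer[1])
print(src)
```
[7, 2, 62]
[7, 2, 62]
[7, 2, 62]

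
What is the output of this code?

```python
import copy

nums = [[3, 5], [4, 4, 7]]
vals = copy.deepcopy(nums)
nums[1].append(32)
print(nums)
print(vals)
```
[[3, 5], [4, 4, 7, 32]]
[[3, 5], [4, 4, 7]]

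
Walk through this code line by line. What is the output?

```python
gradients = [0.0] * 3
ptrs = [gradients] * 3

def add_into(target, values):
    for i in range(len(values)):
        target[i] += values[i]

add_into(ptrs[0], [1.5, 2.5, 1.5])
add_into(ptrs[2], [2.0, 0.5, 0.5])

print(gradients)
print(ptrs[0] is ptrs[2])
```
[3.5, 3.0, 2.0]
True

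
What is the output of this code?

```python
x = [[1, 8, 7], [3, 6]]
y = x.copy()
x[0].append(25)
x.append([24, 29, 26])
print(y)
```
[[1, 8, 7, 25], [3, 6]]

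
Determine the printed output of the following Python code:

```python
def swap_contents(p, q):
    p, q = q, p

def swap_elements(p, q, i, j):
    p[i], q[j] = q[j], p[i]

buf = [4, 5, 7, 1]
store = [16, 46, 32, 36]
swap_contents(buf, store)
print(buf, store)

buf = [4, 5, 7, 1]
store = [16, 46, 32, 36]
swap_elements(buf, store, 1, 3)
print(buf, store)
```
[4, 5, 7, 1] [16, 46, 32, 36]
[4, 36, 7, 1] [16, 46, 32, 5]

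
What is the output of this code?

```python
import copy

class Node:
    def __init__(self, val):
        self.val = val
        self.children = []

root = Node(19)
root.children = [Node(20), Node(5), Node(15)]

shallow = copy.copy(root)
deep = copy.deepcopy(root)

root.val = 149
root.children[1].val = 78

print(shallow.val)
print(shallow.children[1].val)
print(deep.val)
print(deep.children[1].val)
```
19
78
19
5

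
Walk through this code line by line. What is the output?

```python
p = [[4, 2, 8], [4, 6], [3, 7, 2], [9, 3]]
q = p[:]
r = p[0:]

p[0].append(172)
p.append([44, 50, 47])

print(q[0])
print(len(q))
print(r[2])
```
[4, 2, 8, 172]
4
[3, 7, 2]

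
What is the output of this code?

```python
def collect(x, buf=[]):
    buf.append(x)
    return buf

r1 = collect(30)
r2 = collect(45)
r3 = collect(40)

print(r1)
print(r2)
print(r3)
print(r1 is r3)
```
[30, 45, 40]
[30, 45, 40]
[30, 45, 40]
True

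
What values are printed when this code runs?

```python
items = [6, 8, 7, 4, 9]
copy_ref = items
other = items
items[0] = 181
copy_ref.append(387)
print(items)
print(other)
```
[181, 8, 7, 4, 9, 387]
[181, 8, 7, 4, 9, 387]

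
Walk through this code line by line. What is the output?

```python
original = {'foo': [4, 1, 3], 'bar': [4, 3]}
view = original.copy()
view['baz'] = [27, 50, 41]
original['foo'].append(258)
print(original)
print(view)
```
{'foo': [4, 1, 3, 258], 'bar': [4, 3]}
{'foo': [4, 1, 3, 258], 'bar': [4, 3], 'baz': [27, 50, 41]}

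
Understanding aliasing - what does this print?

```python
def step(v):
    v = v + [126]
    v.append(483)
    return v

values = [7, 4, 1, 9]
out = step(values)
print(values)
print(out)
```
[7, 4, 1, 9]
[7, 4, 1, 9, 126, 483]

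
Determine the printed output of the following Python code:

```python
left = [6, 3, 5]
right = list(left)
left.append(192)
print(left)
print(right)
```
[6, 3, 5, 192]
[6, 3, 5]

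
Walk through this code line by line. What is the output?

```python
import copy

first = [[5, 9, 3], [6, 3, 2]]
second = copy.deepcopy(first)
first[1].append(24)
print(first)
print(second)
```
[[5, 9, 3], [6, 3, 2, 24]]
[[5, 9, 3], [6, 3, 2]]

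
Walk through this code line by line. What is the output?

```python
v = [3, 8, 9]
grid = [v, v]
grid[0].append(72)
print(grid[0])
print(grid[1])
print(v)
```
[3, 8, 9, 72]
[3, 8, 9, 72]
[3, 8, 9, 72]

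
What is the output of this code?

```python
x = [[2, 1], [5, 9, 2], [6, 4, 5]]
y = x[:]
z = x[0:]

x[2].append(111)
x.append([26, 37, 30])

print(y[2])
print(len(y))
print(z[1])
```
[6, 4, 5, 111]
3
[5, 9, 2]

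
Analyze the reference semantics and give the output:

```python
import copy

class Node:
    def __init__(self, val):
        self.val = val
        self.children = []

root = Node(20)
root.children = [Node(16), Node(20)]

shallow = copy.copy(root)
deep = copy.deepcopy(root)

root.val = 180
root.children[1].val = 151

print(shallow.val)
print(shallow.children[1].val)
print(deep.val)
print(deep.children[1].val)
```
20
151
20
20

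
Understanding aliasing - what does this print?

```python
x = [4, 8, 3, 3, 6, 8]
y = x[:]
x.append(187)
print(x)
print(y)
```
[4, 8, 3, 3, 6, 8, 187]
[4, 8, 3, 3, 6, 8]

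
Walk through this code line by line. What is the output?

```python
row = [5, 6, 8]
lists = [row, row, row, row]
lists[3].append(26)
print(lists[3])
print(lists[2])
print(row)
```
[5, 6, 8, 26]
[5, 6, 8, 26]
[5, 6, 8, 26]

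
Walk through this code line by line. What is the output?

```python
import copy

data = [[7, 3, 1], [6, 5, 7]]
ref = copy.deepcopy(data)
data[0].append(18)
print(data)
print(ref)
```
[[7, 3, 1, 18], [6, 5, 7]]
[[7, 3, 1], [6, 5, 7]]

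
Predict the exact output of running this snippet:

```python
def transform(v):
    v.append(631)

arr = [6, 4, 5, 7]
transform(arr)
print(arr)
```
[6, 4, 5, 7, 631]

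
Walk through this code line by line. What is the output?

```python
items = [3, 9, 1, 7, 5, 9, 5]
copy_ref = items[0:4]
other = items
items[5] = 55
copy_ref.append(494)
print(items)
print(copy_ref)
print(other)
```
[3, 9, 1, 7, 5, 55, 5]
[3, 9, 1, 7, 494]
[3, 9, 1, 7, 5, 55, 5]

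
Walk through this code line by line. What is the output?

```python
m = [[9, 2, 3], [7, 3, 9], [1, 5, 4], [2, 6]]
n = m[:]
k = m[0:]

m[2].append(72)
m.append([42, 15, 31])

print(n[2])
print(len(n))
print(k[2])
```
[1, 5, 4, 72]
4
[1, 5, 4, 72]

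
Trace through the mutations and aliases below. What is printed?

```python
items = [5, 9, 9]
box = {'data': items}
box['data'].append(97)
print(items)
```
[5, 9, 9, 97]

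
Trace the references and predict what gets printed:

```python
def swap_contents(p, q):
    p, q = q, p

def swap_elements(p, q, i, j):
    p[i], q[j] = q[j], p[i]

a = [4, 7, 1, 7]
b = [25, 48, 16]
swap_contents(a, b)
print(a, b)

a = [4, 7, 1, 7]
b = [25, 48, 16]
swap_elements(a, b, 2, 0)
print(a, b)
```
[4, 7, 1, 7] [25, 48, 16]
[4, 7, 25, 7] [1, 48, 16]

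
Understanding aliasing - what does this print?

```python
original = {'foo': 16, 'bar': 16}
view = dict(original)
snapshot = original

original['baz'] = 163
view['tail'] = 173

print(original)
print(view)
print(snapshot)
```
{'foo': 16, 'bar': 16, 'baz': 163}
{'foo': 16, 'bar': 16, 'tail': 173}
{'foo': 16, 'bar': 16, 'baz': 163}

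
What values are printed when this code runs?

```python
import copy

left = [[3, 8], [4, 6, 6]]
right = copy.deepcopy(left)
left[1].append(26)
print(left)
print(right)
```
[[3, 8], [4, 6, 6, 26]]
[[3, 8], [4, 6, 6]]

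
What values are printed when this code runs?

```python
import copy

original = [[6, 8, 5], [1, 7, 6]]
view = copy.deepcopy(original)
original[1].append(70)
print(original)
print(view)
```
[[6, 8, 5], [1, 7, 6, 70]]
[[6, 8, 5], [1, 7, 6]]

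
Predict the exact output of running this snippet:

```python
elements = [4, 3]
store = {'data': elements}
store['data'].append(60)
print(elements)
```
[4, 3, 60]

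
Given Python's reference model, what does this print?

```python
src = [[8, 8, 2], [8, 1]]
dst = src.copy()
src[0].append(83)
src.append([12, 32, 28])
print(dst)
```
[[8, 8, 2, 83], [8, 1]]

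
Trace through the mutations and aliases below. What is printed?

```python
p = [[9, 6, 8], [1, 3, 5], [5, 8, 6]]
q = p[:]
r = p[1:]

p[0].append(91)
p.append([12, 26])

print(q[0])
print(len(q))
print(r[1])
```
[9, 6, 8, 91]
3
[5, 8, 6]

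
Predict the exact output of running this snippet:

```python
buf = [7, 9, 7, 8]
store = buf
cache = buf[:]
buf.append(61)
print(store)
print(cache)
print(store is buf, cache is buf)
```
[7, 9, 7, 8, 61]
[7, 9, 7, 8]
True False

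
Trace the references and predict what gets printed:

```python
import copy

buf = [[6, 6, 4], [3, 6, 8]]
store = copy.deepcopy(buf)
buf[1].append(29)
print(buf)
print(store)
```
[[6, 6, 4], [3, 6, 8, 29]]
[[6, 6, 4], [3, 6, 8]]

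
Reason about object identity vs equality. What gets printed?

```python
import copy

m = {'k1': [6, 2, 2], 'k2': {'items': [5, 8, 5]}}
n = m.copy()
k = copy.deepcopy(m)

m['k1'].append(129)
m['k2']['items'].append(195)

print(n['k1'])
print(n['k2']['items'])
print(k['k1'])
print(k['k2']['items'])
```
[6, 2, 2, 129]
[5, 8, 5, 195]
[6, 2, 2]
[5, 8, 5]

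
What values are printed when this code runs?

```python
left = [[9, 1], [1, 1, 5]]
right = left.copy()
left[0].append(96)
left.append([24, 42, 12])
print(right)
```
[[9, 1, 96], [1, 1, 5]]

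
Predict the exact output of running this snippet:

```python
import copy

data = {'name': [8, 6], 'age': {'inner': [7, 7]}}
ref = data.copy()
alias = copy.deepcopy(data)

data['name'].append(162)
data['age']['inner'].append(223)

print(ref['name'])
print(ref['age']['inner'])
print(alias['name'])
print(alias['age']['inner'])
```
[8, 6, 162]
[7, 7, 223]
[8, 6]
[7, 7]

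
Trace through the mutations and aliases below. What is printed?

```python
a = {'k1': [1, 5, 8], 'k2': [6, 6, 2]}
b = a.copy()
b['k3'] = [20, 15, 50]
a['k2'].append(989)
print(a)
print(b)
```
{'k1': [1, 5, 8], 'k2': [6, 6, 2, 989]}
{'k1': [1, 5, 8], 'k2': [6, 6, 2, 989], 'k3': [20, 15, 50]}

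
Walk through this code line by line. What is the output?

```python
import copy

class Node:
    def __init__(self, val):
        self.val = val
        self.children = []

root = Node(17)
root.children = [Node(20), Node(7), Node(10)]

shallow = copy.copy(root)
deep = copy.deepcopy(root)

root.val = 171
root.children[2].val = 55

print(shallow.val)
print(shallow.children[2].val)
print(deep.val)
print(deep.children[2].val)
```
17
55
17
10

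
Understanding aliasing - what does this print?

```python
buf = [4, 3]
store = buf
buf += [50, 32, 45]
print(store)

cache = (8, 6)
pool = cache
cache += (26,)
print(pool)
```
[4, 3, 50, 32, 45]
(8, 6)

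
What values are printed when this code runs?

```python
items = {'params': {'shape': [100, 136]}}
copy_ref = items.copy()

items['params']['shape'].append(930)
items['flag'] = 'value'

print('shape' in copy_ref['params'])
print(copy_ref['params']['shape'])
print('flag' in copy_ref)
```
True
[100, 136, 930]
False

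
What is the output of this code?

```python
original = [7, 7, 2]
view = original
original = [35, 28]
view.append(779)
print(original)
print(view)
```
[35, 28]
[7, 7, 2, 779]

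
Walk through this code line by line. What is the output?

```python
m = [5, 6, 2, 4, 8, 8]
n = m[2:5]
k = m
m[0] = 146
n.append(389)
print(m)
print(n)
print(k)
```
[146, 6, 2, 4, 8, 8]
[2, 4, 8, 389]
[146, 6, 2, 4, 8, 8]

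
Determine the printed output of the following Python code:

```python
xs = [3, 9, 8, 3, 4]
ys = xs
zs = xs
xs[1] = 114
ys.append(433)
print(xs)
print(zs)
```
[3, 114, 8, 3, 4, 433]
[3, 114, 8, 3, 4, 433]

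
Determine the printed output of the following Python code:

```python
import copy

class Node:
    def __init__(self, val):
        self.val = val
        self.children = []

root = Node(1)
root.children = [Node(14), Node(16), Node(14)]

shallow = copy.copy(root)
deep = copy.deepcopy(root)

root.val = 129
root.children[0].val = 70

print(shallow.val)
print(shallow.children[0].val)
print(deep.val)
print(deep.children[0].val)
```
1
70
1
14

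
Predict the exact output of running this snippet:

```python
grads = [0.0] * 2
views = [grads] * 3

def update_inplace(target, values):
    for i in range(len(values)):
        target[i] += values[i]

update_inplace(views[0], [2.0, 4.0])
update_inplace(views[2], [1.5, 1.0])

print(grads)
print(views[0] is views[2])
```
[3.5, 5.0]
True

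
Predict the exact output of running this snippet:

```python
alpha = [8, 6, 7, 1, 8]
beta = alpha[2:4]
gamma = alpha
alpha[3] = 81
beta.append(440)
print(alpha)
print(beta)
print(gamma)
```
[8, 6, 7, 81, 8]
[7, 1, 440]
[8, 6, 7, 81, 8]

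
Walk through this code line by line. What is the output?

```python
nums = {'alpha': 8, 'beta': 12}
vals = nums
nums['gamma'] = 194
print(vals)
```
{'alpha': 8, 'beta': 12, 'gamma': 194}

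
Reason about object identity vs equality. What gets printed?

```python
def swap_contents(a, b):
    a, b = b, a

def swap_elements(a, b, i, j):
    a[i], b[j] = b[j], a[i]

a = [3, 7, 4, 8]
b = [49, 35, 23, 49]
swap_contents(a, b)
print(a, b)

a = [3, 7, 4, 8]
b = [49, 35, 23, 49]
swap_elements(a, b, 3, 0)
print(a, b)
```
[3, 7, 4, 8] [49, 35, 23, 49]
[3, 7, 4, 49] [8, 35, 23, 49]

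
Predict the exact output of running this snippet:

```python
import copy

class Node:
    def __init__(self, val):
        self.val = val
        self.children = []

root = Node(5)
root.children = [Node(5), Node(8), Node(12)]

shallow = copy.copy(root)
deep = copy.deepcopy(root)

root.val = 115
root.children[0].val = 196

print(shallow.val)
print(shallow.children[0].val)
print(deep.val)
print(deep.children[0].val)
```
5
196
5
5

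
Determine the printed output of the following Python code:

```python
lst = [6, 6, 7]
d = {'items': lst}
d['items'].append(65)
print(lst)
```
[6, 6, 7, 65]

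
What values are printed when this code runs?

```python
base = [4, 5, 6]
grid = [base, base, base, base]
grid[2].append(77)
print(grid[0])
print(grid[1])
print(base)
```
[4, 5, 6, 77]
[4, 5, 6, 77]
[4, 5, 6, 77]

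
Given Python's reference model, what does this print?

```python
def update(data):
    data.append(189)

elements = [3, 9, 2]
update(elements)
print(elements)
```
[3, 9, 2, 189]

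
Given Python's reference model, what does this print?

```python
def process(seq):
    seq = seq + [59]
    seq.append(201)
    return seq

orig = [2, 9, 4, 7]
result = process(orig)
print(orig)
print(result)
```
[2, 9, 4, 7]
[2, 9, 4, 7, 59, 201]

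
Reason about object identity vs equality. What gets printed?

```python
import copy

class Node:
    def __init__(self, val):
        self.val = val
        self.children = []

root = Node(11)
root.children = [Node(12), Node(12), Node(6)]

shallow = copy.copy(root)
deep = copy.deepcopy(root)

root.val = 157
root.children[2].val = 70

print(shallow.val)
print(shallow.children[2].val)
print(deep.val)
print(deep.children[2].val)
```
11
70
11
6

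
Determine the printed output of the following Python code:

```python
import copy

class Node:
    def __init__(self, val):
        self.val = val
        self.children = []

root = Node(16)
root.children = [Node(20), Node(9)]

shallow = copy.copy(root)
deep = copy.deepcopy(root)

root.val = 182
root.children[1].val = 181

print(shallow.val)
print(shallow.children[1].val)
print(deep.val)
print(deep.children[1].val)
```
16
181
16
9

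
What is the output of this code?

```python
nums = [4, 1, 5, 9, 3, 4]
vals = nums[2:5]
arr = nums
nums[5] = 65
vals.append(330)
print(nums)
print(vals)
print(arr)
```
[4, 1, 5, 9, 3, 65]
[5, 9, 3, 330]
[4, 1, 5, 9, 3, 65]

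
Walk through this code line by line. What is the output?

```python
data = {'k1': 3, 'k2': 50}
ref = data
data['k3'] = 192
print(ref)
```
{'k1': 3, 'k2': 50, 'k3': 192}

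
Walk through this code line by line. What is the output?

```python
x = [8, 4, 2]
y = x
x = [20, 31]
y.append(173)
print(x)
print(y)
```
[20, 31]
[8, 4, 2, 173]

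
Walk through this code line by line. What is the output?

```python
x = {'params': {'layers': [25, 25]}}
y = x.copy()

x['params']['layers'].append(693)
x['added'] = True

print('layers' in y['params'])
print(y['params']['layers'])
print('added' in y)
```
True
[25, 25, 693]
False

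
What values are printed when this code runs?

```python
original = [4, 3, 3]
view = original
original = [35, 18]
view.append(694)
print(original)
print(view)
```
[35, 18]
[4, 3, 3, 694]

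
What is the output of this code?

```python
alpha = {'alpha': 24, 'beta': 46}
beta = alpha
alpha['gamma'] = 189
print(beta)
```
{'alpha': 24, 'beta': 46, 'gamma': 189}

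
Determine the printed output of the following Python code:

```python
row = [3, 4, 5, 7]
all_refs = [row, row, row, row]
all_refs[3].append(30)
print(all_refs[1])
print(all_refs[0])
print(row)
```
[3, 4, 5, 7, 30]
[3, 4, 5, 7, 30]
[3, 4, 5, 7, 30]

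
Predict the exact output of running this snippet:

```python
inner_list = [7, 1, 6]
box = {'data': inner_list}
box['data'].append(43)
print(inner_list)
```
[7, 1, 6, 43]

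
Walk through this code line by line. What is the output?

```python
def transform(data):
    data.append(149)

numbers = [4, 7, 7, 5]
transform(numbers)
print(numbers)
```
[4, 7, 7, 5, 149]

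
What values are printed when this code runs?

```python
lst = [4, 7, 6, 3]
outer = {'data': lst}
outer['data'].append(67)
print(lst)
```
[4, 7, 6, 3, 67]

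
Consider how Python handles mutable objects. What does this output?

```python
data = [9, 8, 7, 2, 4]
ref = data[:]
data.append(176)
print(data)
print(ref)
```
[9, 8, 7, 2, 4, 176]
[9, 8, 7, 2, 4]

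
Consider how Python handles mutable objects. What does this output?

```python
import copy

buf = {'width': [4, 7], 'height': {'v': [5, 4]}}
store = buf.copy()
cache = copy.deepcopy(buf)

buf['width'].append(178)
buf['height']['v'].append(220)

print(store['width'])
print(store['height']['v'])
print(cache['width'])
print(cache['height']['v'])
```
[4, 7, 178]
[5, 4, 220]
[4, 7]
[5, 4]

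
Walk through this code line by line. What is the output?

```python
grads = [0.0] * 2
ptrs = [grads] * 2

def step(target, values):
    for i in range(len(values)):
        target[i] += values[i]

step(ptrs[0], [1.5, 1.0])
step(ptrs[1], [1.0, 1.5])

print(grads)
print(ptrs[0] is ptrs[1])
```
[2.5, 2.5]
True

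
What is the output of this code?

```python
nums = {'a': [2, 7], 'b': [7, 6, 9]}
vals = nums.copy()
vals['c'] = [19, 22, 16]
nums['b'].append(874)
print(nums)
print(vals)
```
{'a': [2, 7], 'b': [7, 6, 9, 874]}
{'a': [2, 7], 'b': [7, 6, 9, 874], 'c': [19, 22, 16]}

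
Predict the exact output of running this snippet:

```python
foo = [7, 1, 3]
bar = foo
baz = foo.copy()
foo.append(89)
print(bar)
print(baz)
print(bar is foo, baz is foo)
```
[7, 1, 3, 89]
[7, 1, 3]
True False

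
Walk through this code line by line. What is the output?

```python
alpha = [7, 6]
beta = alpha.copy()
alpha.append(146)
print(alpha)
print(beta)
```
[7, 6, 146]
[7, 6]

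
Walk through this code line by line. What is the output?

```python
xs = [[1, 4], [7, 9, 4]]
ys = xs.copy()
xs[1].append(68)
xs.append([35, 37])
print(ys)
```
[[1, 4], [7, 9, 4, 68]]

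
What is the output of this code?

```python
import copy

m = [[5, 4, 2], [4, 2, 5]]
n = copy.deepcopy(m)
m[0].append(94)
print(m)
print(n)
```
[[5, 4, 2, 94], [4, 2, 5]]
[[5, 4, 2], [4, 2, 5]]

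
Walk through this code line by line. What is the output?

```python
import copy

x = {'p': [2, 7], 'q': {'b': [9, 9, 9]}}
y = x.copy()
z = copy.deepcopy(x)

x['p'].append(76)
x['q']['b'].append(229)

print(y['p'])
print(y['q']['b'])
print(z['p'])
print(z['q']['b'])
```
[2, 7, 76]
[9, 9, 9, 229]
[2, 7]
[9, 9, 9]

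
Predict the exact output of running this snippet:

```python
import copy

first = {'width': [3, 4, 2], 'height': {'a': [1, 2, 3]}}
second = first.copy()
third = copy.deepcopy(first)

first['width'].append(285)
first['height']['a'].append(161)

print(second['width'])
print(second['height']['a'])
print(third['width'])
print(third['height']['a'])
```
[3, 4, 2, 285]
[1, 2, 3, 161]
[3, 4, 2]
[1, 2, 3]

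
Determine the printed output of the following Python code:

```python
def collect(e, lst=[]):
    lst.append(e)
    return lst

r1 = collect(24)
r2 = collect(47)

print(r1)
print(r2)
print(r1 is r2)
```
[24, 47]
[24, 47]
True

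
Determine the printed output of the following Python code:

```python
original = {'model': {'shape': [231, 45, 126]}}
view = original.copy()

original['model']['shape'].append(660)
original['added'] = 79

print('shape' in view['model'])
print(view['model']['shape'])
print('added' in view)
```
True
[231, 45, 126, 660]
False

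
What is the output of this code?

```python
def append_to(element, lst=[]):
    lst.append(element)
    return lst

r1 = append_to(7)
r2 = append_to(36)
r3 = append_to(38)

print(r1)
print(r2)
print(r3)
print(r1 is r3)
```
[7, 36, 38]
[7, 36, 38]
[7, 36, 38]
True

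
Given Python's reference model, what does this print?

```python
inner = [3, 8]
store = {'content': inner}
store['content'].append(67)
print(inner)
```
[3, 8, 67]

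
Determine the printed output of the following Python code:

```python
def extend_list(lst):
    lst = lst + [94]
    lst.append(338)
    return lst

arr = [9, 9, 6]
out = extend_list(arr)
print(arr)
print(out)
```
[9, 9, 6]
[9, 9, 6, 94, 338]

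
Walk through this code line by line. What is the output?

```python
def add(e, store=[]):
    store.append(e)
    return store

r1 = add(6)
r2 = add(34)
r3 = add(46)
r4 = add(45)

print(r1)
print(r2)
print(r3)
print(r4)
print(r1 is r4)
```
[6, 34, 46, 45]
[6, 34, 46, 45]
[6, 34, 46, 45]
[6, 34, 46, 45]
True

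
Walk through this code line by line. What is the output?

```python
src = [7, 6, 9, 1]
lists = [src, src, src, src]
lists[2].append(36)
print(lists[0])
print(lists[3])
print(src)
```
[7, 6, 9, 1, 36]
[7, 6, 9, 1, 36]
[7, 6, 9, 1, 36]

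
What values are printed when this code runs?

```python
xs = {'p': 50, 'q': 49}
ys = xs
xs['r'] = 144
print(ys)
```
{'p': 50, 'q': 49, 'r': 144}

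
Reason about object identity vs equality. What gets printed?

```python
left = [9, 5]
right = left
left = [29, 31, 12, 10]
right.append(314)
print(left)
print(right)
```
[29, 31, 12, 10]
[9, 5, 314]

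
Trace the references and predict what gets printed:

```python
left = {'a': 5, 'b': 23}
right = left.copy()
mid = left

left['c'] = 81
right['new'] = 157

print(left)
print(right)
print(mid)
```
{'a': 5, 'b': 23, 'c': 81}
{'a': 5, 'b': 23, 'new': 157}
{'a': 5, 'b': 23, 'c': 81}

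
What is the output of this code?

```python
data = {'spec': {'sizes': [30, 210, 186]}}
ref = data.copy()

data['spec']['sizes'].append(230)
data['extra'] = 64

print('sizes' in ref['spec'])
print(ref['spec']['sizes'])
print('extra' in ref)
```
True
[30, 210, 186, 230]
False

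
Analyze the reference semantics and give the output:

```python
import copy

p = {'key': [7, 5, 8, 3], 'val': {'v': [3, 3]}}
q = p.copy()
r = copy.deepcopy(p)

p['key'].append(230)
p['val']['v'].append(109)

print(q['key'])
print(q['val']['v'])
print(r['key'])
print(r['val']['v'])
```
[7, 5, 8, 3, 230]
[3, 3, 109]
[7, 5, 8, 3]
[3, 3]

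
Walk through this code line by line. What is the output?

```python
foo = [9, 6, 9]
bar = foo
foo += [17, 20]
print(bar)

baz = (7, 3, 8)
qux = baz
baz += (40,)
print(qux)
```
[9, 6, 9, 17, 20]
(7, 3, 8)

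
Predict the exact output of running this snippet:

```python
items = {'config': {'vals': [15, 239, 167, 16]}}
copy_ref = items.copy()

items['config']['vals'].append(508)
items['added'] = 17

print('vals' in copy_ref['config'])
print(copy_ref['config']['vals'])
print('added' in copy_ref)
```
True
[15, 239, 167, 16, 508]
False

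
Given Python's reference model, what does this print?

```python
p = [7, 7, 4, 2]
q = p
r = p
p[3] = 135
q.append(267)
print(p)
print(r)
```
[7, 7, 4, 135, 267]
[7, 7, 4, 135, 267]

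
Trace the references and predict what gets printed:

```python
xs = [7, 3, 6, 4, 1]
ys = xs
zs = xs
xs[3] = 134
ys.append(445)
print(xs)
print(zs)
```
[7, 3, 6, 134, 1, 445]
[7, 3, 6, 134, 1, 445]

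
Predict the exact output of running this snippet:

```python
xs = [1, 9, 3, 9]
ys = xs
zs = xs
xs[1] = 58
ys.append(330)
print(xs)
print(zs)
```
[1, 58, 3, 9, 330]
[1, 58, 3, 9, 330]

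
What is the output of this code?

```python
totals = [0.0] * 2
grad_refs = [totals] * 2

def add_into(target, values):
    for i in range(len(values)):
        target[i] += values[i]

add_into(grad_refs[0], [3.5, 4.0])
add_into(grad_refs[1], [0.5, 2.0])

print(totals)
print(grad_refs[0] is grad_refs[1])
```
[4.0, 6.0]
True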